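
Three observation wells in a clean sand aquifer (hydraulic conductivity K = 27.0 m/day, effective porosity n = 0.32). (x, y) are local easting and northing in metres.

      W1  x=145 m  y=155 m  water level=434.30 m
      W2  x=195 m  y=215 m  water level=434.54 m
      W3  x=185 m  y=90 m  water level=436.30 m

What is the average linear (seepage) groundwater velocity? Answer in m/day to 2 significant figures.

Three-point gradient (reference W1): Δ to W2 = (50, 60, +0.24), Δ to W3 = (40, -65, +2.00).
∂h/∂x = +0.02400, ∂h/∂y = -0.01600 (det = -5650).
|∇h| = √(0.02400² + -0.01600²) = 0.02884
Seepage velocity v = K·i/n = 27.0 × 0.02884 / 0.32 = 2.433 m/day.

2.4 m/day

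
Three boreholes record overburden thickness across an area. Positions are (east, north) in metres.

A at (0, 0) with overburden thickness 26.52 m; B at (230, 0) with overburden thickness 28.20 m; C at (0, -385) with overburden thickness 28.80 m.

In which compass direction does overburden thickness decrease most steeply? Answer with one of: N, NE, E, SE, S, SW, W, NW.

∂d/∂x = (28.20 − 26.52) / (230 − 0) = +0.007304
∂d/∂y = (28.80 − 26.52) / (-385 − 0) = -0.005922
Steepest decrease is along −∇f = (-0.007304 E, +0.005922 N) → northwest.

NW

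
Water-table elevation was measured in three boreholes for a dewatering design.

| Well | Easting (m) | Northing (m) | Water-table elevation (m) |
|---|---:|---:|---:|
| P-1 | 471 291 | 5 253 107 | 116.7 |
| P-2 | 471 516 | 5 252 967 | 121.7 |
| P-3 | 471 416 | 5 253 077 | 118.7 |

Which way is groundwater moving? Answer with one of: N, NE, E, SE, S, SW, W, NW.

NW

Taking P-1 as reference: P-2−P-1 = (225, -140, +5.0); P-3−P-1 = (125, -30, +2.0).
Determinant of the coordinate differences = 225·(-30) − 125·(-140) = 10750.
∂h/∂x = [(+5.0)·(-30) − (+2.0)·(-140)] / 10750 = +0.01209
∂h/∂y = [225·(+2.0) − 125·(+5.0)] / 10750 = -0.01628
Flow = −∇h = (-0.01209 east, +0.01628 north), which points northwest.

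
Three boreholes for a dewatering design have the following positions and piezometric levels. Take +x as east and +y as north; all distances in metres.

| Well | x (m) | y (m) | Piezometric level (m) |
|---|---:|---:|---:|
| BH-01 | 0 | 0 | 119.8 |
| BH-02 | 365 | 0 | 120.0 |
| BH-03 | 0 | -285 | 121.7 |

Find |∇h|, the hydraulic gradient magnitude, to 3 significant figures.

0.00669

∂h/∂x = (120.0 − 119.8) / (365 − 0) = +0.0005479
∂h/∂y = (121.7 − 119.8) / (-285 − 0) = -0.006667
|∇h| = √(0.0005479² + -0.006667²) = 0.006689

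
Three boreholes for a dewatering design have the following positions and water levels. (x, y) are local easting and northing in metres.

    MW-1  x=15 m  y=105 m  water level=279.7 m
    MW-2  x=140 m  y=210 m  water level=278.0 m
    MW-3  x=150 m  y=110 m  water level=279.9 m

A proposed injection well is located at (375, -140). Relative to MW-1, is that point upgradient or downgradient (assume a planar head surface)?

upgradient

Differences from MW-1: to MW-2 (Δx, Δy, Δh) = (125, 105, -1.7); to MW-3 = (135, 5, +0.2).
Solve a·Δx + b·Δy = Δh: det = 125·5 − 135·105 = -13550.
∂h/∂x = [(-1.7)·5 − (+0.2)·105] / -13550 = +0.002177
∂h/∂y = [125·(+0.2) − 135·(-1.7)] / -13550 = -0.01878
Head at (375, -140) = 279.7 + (+0.002177)·(360) + (-0.01878)·(-245) = 285.09 m.
That is higher than the 279.7 m at MW-1, so the point is upgradient.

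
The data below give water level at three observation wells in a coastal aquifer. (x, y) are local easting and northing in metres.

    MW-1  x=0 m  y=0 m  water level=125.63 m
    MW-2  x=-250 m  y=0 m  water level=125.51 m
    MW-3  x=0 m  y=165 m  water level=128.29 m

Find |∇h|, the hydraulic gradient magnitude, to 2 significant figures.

0.016

∂h/∂x = (125.51 − 125.63) / (-250 − 0) = +0.0004800
∂h/∂y = (128.29 − 125.63) / (165 − 0) = +0.01612
|∇h| = √(0.0004800² + 0.01612²) = 0.01613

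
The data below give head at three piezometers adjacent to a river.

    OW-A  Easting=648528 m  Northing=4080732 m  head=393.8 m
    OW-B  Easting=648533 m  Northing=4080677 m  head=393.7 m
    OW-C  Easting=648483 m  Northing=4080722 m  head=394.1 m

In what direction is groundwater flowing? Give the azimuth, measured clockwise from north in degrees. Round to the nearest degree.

With h = a·x + b·y + c and OW-A as origin, the differences give:
  5·a + (-55)·b = -0.1
  (-45)·a + (-10)·b = +0.3
Eliminate b (×(-10) and ×(-55), subtract): -2525·a = 17.50 → a = ∂h/∂x = -0.006931
Back-substitute: b = ∂h/∂y = +0.001188.
Flow direction (−∇h) has components (+0.006931 E, -0.001188 N).
Azimuth = atan2(E, N) = atan2(+0.006931, -0.001188) = 99.7° ≈ 100°.

100°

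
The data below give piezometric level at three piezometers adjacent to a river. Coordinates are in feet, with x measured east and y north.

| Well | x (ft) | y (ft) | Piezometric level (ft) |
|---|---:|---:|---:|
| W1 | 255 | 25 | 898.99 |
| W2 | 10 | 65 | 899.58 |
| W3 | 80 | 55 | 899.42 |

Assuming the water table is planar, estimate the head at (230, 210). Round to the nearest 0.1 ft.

Differences from W1: to W2 (Δx, Δy, Δh) = (-245, 40, +0.59); to W3 = (-175, 30, +0.43).
Determinant of the coordinate differences = (-245)·30 − (-175)·40 = -350.
∂h/∂x = [(+0.59)·30 − (+0.43)·40] / -350 = -0.001429
∂h/∂y = [(-245)·(+0.43) − (-175)·(+0.59)] / -350 = +0.006000
h(230, 210) = 898.99 + (-0.001429)·(-25) + (+0.006000)·(185) = 898.99 +0.036 +1.110 = 900.136 ft.

900.1 ft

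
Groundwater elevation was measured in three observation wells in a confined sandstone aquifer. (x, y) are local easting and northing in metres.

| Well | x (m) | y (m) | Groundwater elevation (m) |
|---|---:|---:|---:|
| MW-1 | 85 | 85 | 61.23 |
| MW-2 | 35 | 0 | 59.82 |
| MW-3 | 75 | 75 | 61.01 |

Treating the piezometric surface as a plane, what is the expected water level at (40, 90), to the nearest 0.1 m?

Differences from MW-1: to MW-2 (Δx, Δy, Δh) = (-50, -85, -1.41); to MW-3 = (-10, -10, -0.22).
Solve a·Δx + b·Δy = Δh: det = (-50)·(-10) − (-10)·(-85) = -350.
∂h/∂x = [(-1.41)·(-10) − (-0.22)·(-85)] / -350 = +0.01314
∂h/∂y = [(-50)·(-0.22) − (-10)·(-1.41)] / -350 = +0.008857
h(40, 90) = 61.23 + (+0.01314)·(-45) + (+0.008857)·(5) = 61.23 -0.591 +0.044 = 60.683 m.

60.7 m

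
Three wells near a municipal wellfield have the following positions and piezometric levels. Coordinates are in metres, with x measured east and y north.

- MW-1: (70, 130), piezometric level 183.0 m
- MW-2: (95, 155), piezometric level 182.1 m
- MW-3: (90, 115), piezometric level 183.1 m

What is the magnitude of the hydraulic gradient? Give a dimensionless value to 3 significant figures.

With h = a·x + b·y + c and MW-1 as origin, the differences give:
  25·a + 25·b = -0.9
  20·a + (-15)·b = +0.1
Eliminate b (×(-15) and ×25, subtract): -875·a = 11.00 → a = ∂h/∂x = -0.01257
Back-substitute: b = ∂h/∂y = -0.02343.
|∇h| = √(-0.01257² + -0.02343²) = 0.02659

0.0266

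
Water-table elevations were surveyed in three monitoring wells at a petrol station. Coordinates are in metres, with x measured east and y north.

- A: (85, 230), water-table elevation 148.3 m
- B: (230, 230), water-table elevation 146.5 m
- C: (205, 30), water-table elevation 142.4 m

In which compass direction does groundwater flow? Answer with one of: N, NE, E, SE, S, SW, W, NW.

Differences from A: to B (Δx, Δy, Δh) = (145, 0, -1.8); to C = (120, -200, -5.9).
Solve a·Δx + b·Δy = Δh: det = 145·(-200) − 120·0 = -29000.
∂h/∂x = [(-1.8)·(-200) − (-5.9)·0] / -29000 = -0.01241
∂h/∂y = [145·(-5.9) − 120·(-1.8)] / -29000 = +0.02205
Flow = −∇h = (+0.01241 east, -0.02205 north), which points southeast.

SE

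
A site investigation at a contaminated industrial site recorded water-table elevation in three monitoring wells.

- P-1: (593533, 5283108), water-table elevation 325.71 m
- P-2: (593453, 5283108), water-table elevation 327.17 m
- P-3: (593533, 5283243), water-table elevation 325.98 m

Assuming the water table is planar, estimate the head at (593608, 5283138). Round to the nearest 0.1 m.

∂h/∂x = (327.17 − 325.71) / (593453 − 593533) = -0.01825
∂h/∂y = (325.98 − 325.71) / (5283243 − 5283108) = +0.002000
h(593608, 5283138) = 325.71 + (-0.01825)·(75) + (+0.002000)·(30) = 325.71 -1.369 +0.060 = 324.401 m.

324.4 m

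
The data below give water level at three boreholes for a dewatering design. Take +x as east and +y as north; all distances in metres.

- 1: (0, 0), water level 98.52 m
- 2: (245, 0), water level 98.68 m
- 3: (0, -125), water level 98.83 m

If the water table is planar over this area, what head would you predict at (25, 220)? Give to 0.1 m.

98.0 m

∂h/∂x = (98.68 − 98.52) / (245 − 0) = +0.0006531
∂h/∂y = (98.83 − 98.52) / (-125 − 0) = -0.002480
h(25, 220) = 98.52 + (+0.0006531)·(25) + (-0.002480)·(220) = 98.52 +0.016 -0.546 = 97.991 m.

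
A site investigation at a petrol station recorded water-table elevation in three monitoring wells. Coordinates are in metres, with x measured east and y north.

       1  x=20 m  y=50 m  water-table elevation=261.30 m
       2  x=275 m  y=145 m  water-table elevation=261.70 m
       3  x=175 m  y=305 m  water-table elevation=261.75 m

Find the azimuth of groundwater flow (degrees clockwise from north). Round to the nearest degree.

Taking 1 as reference: 2−1 = (255, 95, +0.40); 3−1 = (155, 255, +0.45).
Solve a·Δx + b·Δy = Δh: det = 255·255 − 155·95 = 50300.
∂h/∂x = [(+0.40)·255 − (+0.45)·95] / 50300 = +0.001178
∂h/∂y = [255·(+0.45) − 155·(+0.40)] / 50300 = +0.001049
Flow direction (−∇h) has components (-0.001178 E, -0.001049 N).
Azimuth = atan2(E, N) = atan2(-0.001178, -0.001049) = 228.3° ≈ 228°.

228°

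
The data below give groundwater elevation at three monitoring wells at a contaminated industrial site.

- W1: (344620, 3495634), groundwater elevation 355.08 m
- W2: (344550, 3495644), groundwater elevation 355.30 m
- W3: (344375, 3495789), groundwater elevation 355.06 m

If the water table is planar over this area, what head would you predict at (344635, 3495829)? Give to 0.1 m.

353.7 m

Taking W1 as reference: W2−W1 = (-70, 10, +0.22); W3−W1 = (-245, 155, -0.02).
Solve a·Δx + b·Δy = Δh: det = (-70)·155 − (-245)·10 = -8400.
∂h/∂x = [(+0.22)·155 − (-0.02)·10] / -8400 = -0.004083
∂h/∂y = [(-70)·(-0.02) − (-245)·(+0.22)] / -8400 = -0.006583
h(344635, 3495829) = 355.08 + (-0.004083)·(15) + (-0.006583)·(195) = 355.08 -0.061 -1.284 = 353.735 m.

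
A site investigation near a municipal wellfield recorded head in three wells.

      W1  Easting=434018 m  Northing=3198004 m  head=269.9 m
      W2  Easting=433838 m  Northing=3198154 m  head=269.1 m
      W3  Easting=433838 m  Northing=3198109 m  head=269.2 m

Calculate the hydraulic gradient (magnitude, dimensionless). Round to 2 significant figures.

With h = a·x + b·y + c and W1 as origin, the differences give:
  (-180)·a + 150·b = -0.8
  (-180)·a + 105·b = -0.7
Eliminate b (×105 and ×150, subtract): 8100·a = 21.00 → a = ∂h/∂x = +0.002593
Back-substitute: b = ∂h/∂y = -0.002222.
|∇h| = √(0.002593² + -0.002222²) = 0.003415

0.0034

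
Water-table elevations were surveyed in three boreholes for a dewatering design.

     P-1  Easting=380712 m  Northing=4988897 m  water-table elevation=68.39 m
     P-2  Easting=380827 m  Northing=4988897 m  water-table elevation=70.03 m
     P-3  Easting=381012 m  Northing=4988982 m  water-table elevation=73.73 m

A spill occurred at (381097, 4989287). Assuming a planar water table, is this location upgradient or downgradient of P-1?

With h = a·x + b·y + c and P-1 as origin, the differences give:
  115·a + 0·b = +1.64
  300·a + 85·b = +5.34
Eliminate b (×85 and ×0, subtract): 9775·a = 139.400 → a = ∂h/∂x = +0.01426
Back-substitute: b = ∂h/∂y = +0.01249.
Head at (381097, 4989287) = 68.39 + (+0.01426)·(385) + (+0.01249)·(390) = 78.75 m.
That is higher than the 68.39 m at P-1, so the point is upgradient.

upgradient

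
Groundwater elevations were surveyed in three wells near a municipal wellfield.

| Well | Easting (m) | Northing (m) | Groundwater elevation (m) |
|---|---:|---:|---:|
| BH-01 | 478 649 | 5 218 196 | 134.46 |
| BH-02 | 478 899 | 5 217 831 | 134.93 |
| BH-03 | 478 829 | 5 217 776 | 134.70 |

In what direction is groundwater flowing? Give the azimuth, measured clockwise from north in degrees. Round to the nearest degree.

Taking BH-01 as reference: BH-02−BH-01 = (250, -365, +0.47); BH-03−BH-01 = (180, -420, +0.24).
Solve a·Δx + b·Δy = Δh: det = 250·(-420) − 180·(-365) = -39300.
∂h/∂x = [(+0.47)·(-420) − (+0.24)·(-365)] / -39300 = +0.002794
∂h/∂y = [250·(+0.24) − 180·(+0.47)] / -39300 = +0.0006260
Flow direction (−∇h) has components (-0.002794 E, -0.0006260 N).
Azimuth = atan2(E, N) = atan2(-0.002794, -0.0006260) = 257.4° ≈ 257°.

257°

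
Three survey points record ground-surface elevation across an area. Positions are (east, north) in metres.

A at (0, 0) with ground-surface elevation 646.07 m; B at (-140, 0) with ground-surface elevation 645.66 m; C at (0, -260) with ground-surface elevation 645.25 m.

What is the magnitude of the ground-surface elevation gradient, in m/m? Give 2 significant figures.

∂z/∂x = (645.66 − 646.07) / (-140 − 0) = +0.002929
∂z/∂y = (645.25 − 646.07) / (-260 − 0) = +0.003154
|∇f| = √(0.002929² + 0.003154²) = 0.004304 m/m

0.0043 m/m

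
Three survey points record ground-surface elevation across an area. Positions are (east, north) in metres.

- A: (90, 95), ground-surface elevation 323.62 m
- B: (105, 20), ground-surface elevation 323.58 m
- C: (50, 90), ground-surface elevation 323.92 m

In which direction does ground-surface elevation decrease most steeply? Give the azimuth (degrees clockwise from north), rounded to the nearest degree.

083°

Differences from A: to B (Δx, Δy, Δh) = (15, -75, -0.04); to C = (-40, -5, +0.30).
Determinant of the coordinate differences = 15·(-5) − (-40)·(-75) = -3075.
∂z/∂x = [(-0.04)·(-5) − (+0.30)·(-75)] / -3075 = -0.007382
∂z/∂y = [15·(+0.30) − (-40)·(-0.04)] / -3075 = -0.0009431
Steepest decrease is along −∇f: components (+0.007382 E, +0.0009431 N).
Azimuth = atan2(+0.007382, +0.0009431) = 82.7° ≈ 083°.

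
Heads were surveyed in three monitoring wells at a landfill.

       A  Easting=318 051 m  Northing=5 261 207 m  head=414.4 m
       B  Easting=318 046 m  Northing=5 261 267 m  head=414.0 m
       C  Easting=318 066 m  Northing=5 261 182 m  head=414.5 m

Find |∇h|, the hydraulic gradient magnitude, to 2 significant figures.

With h = a·x + b·y + c and A as origin, the differences give:
  (-5)·a + 60·b = -0.4
  15·a + (-25)·b = +0.1
Eliminate b (×(-25) and ×60, subtract): -775·a = 4.00 → a = ∂h/∂x = -0.005161
Back-substitute: b = ∂h/∂y = -0.007097.
|∇h| = √(-0.005161² + -0.007097²) = 0.008775

0.0088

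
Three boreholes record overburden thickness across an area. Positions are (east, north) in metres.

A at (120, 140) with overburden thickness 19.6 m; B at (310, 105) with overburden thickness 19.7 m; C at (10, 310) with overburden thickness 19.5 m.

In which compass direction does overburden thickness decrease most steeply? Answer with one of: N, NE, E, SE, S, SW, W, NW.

With d = a·x + b·y + c and A as origin, the differences give:
  190·a + (-35)·b = +0.1
  (-110)·a + 170·b = -0.1
Eliminate b (×170 and ×(-35), subtract): 28450·a = 13.50 → a = ∂d/∂x = +0.0004745
Back-substitute: b = ∂d/∂y = -0.0002812.
Steepest decrease is along −∇f = (-0.0004745 E, +0.0002812 N) → northwest.

NW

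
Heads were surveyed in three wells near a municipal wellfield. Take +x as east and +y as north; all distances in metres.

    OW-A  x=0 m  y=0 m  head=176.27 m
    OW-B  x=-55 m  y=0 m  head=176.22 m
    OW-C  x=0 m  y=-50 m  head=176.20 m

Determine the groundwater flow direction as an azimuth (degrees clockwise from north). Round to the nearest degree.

213°

∂h/∂x = (176.22 − 176.27) / (-55 − 0) = +0.0009091
∂h/∂y = (176.20 − 176.27) / (-50 − 0) = +0.001400
Flow direction (−∇h) has components (-0.0009091 E, -0.001400 N).
Azimuth = atan2(E, N) = atan2(-0.0009091, -0.001400) = 213.0° ≈ 213°.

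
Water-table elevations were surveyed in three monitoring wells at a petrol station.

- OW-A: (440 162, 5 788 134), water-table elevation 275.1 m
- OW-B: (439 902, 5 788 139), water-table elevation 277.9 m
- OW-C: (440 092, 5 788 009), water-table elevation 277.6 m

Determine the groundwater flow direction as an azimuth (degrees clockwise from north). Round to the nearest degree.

With h = a·x + b·y + c and OW-A as origin, the differences give:
  (-260)·a + 5·b = +2.8
  (-70)·a + (-125)·b = +2.5
Eliminate b (×(-125) and ×5, subtract): 32850·a = -362.50 → a = ∂h/∂x = -0.01104
Back-substitute: b = ∂h/∂y = -0.01382.
Flow direction (−∇h) has components (+0.01104 E, +0.01382 N).
Azimuth = atan2(E, N) = atan2(+0.01104, +0.01382) = 38.6° ≈ 039°.

039°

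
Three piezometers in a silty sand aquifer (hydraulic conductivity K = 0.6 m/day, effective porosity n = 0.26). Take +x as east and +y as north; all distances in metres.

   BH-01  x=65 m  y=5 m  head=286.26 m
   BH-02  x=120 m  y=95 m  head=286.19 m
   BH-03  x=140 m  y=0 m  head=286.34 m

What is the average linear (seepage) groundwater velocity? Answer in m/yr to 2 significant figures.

1.4 m/yr

With h = a·x + b·y + c and BH-01 as origin, the differences give:
  55·a + 90·b = -0.07
  75·a + (-5)·b = +0.08
Eliminate b (×(-5) and ×90, subtract): -7025·a = -6.850 → a = ∂h/∂x = +0.0009751
Back-substitute: b = ∂h/∂y = -0.001374.
|∇h| = √(0.0009751² + -0.001374²) = 0.001685
Seepage velocity v = K·i/n = 0.6 × 0.001685 / 0.26 = 0.003888 m/day = 1.42 m/yr.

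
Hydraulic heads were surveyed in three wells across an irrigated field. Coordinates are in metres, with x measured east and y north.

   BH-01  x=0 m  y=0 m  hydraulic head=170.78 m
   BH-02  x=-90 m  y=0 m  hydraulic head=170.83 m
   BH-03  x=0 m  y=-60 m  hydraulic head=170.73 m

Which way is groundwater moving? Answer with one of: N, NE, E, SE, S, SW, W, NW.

∂h/∂x = (170.83 − 170.78) / (-90 − 0) = -0.0005556
∂h/∂y = (170.73 − 170.78) / (-60 − 0) = +0.0008333
Flow = −∇h = (+0.0005556 east, -0.0008333 north), which points southeast.

SE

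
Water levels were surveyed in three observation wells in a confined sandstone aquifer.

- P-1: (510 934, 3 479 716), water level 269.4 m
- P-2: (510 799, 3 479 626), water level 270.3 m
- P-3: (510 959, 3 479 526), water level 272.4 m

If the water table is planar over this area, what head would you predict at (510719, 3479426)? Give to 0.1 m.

Differences from P-1: to P-2 (Δx, Δy, Δh) = (-135, -90, +0.9); to P-3 = (25, -190, +3.0).
Determinant of the coordinate differences = (-135)·(-190) − 25·(-90) = 27900.
∂h/∂x = [(+0.9)·(-190) − (+3.0)·(-90)] / 27900 = +0.003548
∂h/∂y = [(-135)·(+3.0) − 25·(+0.9)] / 27900 = -0.01532
h(510719, 3479426) = 269.4 + (+0.003548)·(-215) + (-0.01532)·(-290) = 269.4 -0.763 +4.444 = 273.081 m.

273.1 m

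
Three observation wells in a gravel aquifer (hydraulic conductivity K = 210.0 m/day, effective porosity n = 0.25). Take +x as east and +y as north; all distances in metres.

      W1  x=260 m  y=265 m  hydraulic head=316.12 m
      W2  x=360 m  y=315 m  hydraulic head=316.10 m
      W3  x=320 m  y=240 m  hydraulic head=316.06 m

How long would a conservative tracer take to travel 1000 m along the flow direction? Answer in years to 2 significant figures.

3.0 years

With h = a·x + b·y + c and W1 as origin, the differences give:
  100·a + 50·b = -0.02
  60·a + (-25)·b = -0.06
Eliminate b (×(-25) and ×50, subtract): -5500·a = 3.500 → a = ∂h/∂x = -0.0006364
Back-substitute: b = ∂h/∂y = +0.0008727.
|∇h| = √(-0.0006364² + 0.0008727²) = 0.00108
Seepage velocity v = K·i/n = 210.0 × 0.00108 / 0.25 = 0.9072 m/day.
t = 1000 / 0.9072 = 1102 days = 3.02 years.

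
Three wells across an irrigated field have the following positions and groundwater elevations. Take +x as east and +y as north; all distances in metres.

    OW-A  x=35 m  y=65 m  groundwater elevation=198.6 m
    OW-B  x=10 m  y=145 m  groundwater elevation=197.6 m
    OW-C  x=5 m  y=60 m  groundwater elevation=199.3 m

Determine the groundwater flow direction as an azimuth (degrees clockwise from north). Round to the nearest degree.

047°

Taking OW-A as reference: OW-B−OW-A = (-25, 80, -1.0); OW-C−OW-A = (-30, -5, +0.7).
Solve a·Δx + b·Δy = Δh: det = (-25)·(-5) − (-30)·80 = 2525.
∂h/∂x = [(-1.0)·(-5) − (+0.7)·80] / 2525 = -0.02020
∂h/∂y = [(-25)·(+0.7) − (-30)·(-1.0)] / 2525 = -0.01881
Flow direction (−∇h) has components (+0.02020 E, +0.01881 N).
Azimuth = atan2(E, N) = atan2(+0.02020, +0.01881) = 47.0° ≈ 047°.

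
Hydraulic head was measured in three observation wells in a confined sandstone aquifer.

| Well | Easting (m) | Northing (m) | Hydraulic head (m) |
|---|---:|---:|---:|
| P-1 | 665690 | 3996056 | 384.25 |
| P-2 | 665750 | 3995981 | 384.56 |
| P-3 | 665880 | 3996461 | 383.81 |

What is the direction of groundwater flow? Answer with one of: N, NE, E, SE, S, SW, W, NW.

NW

With h = a·x + b·y + c and P-1 as origin, the differences give:
  60·a + (-75)·b = +0.31
  190·a + 405·b = -0.44
Eliminate b (×405 and ×(-75), subtract): 38550·a = 92.550 → a = ∂h/∂x = +0.002401
Back-substitute: b = ∂h/∂y = -0.002213.
Flow = −∇h = (-0.002401 east, +0.002213 north), which points northwest.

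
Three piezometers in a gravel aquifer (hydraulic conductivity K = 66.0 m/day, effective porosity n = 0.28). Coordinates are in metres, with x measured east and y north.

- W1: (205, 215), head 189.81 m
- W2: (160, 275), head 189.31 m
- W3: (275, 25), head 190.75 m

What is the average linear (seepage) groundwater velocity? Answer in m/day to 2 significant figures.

With h = a·x + b·y + c and W1 as origin, the differences give:
  (-45)·a + 60·b = -0.50
  70·a + (-190)·b = +0.94
Eliminate b (×(-190) and ×60, subtract): 4350·a = 38.600 → a = ∂h/∂x = +0.008874
Back-substitute: b = ∂h/∂y = -0.001678.
|∇h| = √(0.008874² + -0.001678²) = 0.009031
Seepage velocity v = K·i/n = 66.0 × 0.009031 / 0.28 = 2.129 m/day.

2.1 m/day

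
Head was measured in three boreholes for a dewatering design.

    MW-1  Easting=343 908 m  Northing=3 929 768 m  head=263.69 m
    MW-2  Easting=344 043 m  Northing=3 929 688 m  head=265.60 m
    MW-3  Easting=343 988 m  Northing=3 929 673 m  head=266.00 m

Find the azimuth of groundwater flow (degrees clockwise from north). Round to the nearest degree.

Taking MW-1 as reference: MW-2−MW-1 = (135, -80, +1.91); MW-3−MW-1 = (80, -95, +2.31).
Solve a·Δx + b·Δy = Δh: det = 135·(-95) − 80·(-80) = -6425.
∂h/∂x = [(+1.91)·(-95) − (+2.31)·(-80)] / -6425 = -0.0005214
∂h/∂y = [135·(+2.31) − 80·(+1.91)] / -6425 = -0.02475
Flow direction (−∇h) has components (+0.0005214 E, +0.02475 N).
Azimuth = atan2(E, N) = atan2(+0.0005214, +0.02475) = 1.2° ≈ 001°.

001°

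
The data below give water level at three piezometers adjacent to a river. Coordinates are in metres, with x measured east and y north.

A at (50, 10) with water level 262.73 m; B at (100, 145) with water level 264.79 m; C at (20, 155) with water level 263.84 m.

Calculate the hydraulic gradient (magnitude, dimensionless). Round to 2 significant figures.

Differences from A: to B (Δx, Δy, Δh) = (50, 135, +2.06); to C = (-30, 145, +1.11).
Determinant of the coordinate differences = 50·145 − (-30)·135 = 11300.
∂h/∂x = [(+2.06)·145 − (+1.11)·135] / 11300 = +0.01317
∂h/∂y = [50·(+1.11) − (-30)·(+2.06)] / 11300 = +0.01038
|∇h| = √(0.01317² + 0.01038²) = 0.01677

0.017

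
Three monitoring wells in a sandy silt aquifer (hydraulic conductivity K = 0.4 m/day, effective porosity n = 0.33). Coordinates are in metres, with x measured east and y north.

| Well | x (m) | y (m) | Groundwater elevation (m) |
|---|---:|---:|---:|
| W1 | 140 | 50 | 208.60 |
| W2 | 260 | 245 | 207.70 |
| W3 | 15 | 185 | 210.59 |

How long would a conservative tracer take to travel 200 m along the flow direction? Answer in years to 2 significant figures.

35 years

Differences from W1: to W2 (Δx, Δy, Δh) = (120, 195, -0.90); to W3 = (-125, 135, +1.99).
Determinant of the coordinate differences = 120·135 − (-125)·195 = 40575.
∂h/∂x = [(-0.90)·135 − (+1.99)·195] / 40575 = -0.01256
∂h/∂y = [120·(+1.99) − (-125)·(-0.90)] / 40575 = +0.003113
|∇h| = √(-0.01256² + 0.003113²) = 0.01294
Seepage velocity v = K·i/n = 0.4 × 0.01294 / 0.33 = 0.01568 m/day.
t = 200 / 0.01568 = 1.276e+04 days = 34.9 years.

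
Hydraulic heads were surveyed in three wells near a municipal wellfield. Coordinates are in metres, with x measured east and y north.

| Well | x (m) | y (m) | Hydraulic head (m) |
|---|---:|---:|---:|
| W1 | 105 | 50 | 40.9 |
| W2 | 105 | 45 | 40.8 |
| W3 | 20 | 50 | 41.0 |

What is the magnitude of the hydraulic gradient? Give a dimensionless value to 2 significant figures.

Three-point gradient (reference W1): Δ to W2 = (0, -5, -0.1), Δ to W3 = (-85, 0, +0.1).
∂h/∂x = -0.001176, ∂h/∂y = +0.02000 (det = -425).
|∇h| = √(-0.001176² + 0.02000²) = 0.02003

0.020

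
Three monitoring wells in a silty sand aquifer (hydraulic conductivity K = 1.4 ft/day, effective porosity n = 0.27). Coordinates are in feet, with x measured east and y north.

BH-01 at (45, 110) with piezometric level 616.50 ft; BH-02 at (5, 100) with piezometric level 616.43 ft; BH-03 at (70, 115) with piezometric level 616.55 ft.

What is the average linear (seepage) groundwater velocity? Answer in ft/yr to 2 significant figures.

11 ft/yr

With h = a·x + b·y + c and BH-01 as origin, the differences give:
  (-40)·a + (-10)·b = -0.07
  25·a + 5·b = +0.05
Eliminate b (×5 and ×(-10), subtract): 50·a = 0.150 → a = ∂h/∂x = +0.003000
Back-substitute: b = ∂h/∂y = -0.005000.
|∇h| = √(0.003000² + -0.005000²) = 0.005831
Seepage velocity v = K·i/n = 1.4 × 0.005831 / 0.27 = 0.03023 ft/day = 11.04 ft/yr.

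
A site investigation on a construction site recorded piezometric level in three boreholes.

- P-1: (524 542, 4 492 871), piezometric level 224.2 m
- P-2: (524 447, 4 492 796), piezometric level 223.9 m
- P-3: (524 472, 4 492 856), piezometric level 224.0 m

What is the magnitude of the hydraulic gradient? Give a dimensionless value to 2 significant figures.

0.0028

Taking P-1 as reference: P-2−P-1 = (-95, -75, -0.3); P-3−P-1 = (-70, -15, -0.2).
Determinant of the coordinate differences = (-95)·(-15) − (-70)·(-75) = -3825.
∂h/∂x = [(-0.3)·(-15) − (-0.2)·(-75)] / -3825 = +0.002745
∂h/∂y = [(-95)·(-0.2) − (-70)·(-0.3)] / -3825 = +0.0005229
|∇h| = √(0.002745² + 0.0005229²) = 0.002794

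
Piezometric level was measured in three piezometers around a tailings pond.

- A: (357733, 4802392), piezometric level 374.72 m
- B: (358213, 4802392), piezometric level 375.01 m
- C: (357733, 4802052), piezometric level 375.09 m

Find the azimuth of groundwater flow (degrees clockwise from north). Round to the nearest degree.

331°

∂h/∂x = (375.01 − 374.72) / (358213 − 357733) = +0.0006042
∂h/∂y = (375.09 − 374.72) / (4802052 − 4802392) = -0.001088
Flow direction (−∇h) has components (-0.0006042 E, +0.001088 N).
Azimuth = atan2(E, N) = atan2(-0.0006042, +0.001088) = 331.0° ≈ 331°.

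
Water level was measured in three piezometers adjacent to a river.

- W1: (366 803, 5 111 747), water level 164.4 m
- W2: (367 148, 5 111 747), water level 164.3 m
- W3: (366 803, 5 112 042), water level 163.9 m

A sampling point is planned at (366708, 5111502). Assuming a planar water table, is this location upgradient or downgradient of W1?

∂h/∂x = (164.3 − 164.4) / (367148 − 366803) = -0.0002899
∂h/∂y = (163.9 − 164.4) / (5112042 − 5111747) = -0.001695
Head at (366708, 5111502) = 164.4 + (-0.0002899)·(-95) + (-0.001695)·(-245) = 164.84 m.
That is higher than the 164.4 m at W1, so the point is upgradient.

upgradient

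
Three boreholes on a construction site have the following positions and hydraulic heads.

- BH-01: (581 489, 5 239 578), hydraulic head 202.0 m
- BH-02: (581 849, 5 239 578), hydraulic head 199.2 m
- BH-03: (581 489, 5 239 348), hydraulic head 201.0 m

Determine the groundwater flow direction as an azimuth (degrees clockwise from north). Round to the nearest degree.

119°

∂h/∂x = (199.2 − 202.0) / (581849 − 581489) = -0.007778
∂h/∂y = (201.0 − 202.0) / (5239348 − 5239578) = +0.004348
Flow direction (−∇h) has components (+0.007778 E, -0.004348 N).
Azimuth = atan2(E, N) = atan2(+0.007778, -0.004348) = 119.2° ≈ 119°.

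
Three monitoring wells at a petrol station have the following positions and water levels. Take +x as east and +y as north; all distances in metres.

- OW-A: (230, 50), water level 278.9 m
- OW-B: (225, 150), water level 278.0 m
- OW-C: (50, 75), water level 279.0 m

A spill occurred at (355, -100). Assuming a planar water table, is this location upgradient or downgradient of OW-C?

Differences from OW-A: to OW-B (Δx, Δy, Δh) = (-5, 100, -0.9); to OW-C = (-180, 25, +0.1).
Determinant of the coordinate differences = (-5)·25 − (-180)·100 = 17875.
∂h/∂x = [(-0.9)·25 − (+0.1)·100] / 17875 = -0.001818
∂h/∂y = [(-5)·(+0.1) − (-180)·(-0.9)] / 17875 = -0.009091
Head at (355, -100) = 278.9 + (-0.001818)·(125) + (-0.009091)·(-150) = 280.04 m.
That is higher than the 279.0 m at OW-C, so the point is upgradient.

upgradient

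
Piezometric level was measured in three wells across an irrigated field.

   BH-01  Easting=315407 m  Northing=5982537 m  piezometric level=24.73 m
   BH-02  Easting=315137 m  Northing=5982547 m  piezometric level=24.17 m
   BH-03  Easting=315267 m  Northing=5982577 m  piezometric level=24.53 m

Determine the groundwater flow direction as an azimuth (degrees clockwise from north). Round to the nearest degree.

Differences from BH-01: to BH-02 (Δx, Δy, Δh) = (-270, 10, -0.56); to BH-03 = (-140, 40, -0.20).
Determinant of the coordinate differences = (-270)·40 − (-140)·10 = -9400.
∂h/∂x = [(-0.56)·40 − (-0.20)·10] / -9400 = +0.002170
∂h/∂y = [(-270)·(-0.20) − (-140)·(-0.56)] / -9400 = +0.002596
Flow direction (−∇h) has components (-0.002170 E, -0.002596 N).
Azimuth = atan2(E, N) = atan2(-0.002170, -0.002596) = 219.9° ≈ 220°.

220°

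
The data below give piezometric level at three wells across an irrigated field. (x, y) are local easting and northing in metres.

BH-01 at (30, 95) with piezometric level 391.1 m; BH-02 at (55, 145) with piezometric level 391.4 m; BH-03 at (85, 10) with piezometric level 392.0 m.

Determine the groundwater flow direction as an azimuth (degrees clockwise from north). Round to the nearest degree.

275°

With h = a·x + b·y + c and BH-01 as origin, the differences give:
  25·a + 50·b = +0.3
  55·a + (-85)·b = +0.9
Eliminate b (×(-85) and ×50, subtract): -4875·a = -70.50 → a = ∂h/∂x = +0.01446
Back-substitute: b = ∂h/∂y = -0.001231.
Flow direction (−∇h) has components (-0.01446 E, +0.001231 N).
Azimuth = atan2(E, N) = atan2(-0.01446, +0.001231) = 274.9° ≈ 275°.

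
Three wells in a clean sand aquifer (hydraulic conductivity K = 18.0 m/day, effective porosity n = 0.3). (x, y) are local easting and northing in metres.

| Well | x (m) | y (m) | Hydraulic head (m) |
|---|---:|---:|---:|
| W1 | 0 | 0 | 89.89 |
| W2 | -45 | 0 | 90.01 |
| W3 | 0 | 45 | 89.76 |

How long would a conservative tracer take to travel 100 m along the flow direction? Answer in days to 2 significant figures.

∂h/∂x = (90.01 − 89.89) / (-45 − 0) = -0.002667
∂h/∂y = (89.76 − 89.89) / (45 − 0) = -0.002889
|∇h| = √(-0.002667² + -0.002889²) = 0.003932
Seepage velocity v = K·i/n = 18.0 × 0.003932 / 0.3 = 0.2359 m/day.
t = 100 / 0.2359 = 423.9 days.

420 days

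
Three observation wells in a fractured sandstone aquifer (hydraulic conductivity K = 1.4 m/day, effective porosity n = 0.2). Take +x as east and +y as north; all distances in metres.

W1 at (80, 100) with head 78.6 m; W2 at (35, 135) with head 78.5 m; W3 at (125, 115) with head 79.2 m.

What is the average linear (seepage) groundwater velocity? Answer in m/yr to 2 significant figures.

36 m/yr

With h = a·x + b·y + c and W1 as origin, the differences give:
  (-45)·a + 35·b = -0.1
  45·a + 15·b = +0.6
Eliminate b (×15 and ×35, subtract): -2250·a = -22.50 → a = ∂h/∂x = +0.01000
Back-substitute: b = ∂h/∂y = +0.01000.
|∇h| = √(0.01000² + 0.01000²) = 0.01414
Seepage velocity v = K·i/n = 1.4 × 0.01414 / 0.2 = 0.09898 m/day = 36.15 m/yr.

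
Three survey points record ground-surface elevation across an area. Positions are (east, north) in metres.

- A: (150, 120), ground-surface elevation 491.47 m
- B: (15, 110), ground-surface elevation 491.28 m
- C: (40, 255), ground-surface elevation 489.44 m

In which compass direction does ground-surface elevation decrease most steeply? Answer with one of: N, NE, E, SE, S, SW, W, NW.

Differences from A: to B (Δx, Δy, Δh) = (-135, -10, -0.19); to C = (-110, 135, -2.03).
Determinant of the coordinate differences = (-135)·135 − (-110)·(-10) = -19325.
∂z/∂x = [(-0.19)·135 − (-2.03)·(-10)] / -19325 = +0.002378
∂z/∂y = [(-135)·(-2.03) − (-110)·(-0.19)] / -19325 = -0.01310
Steepest decrease is along −∇f = (-0.002378 E, +0.01310 N) → north.

N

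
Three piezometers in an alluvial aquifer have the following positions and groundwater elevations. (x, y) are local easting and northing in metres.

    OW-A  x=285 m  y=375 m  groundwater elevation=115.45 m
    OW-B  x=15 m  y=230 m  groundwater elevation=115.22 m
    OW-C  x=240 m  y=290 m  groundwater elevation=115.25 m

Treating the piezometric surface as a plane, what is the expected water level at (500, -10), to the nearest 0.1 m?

Taking OW-A as reference: OW-B−OW-A = (-270, -145, -0.23); OW-C−OW-A = (-45, -85, -0.20).
Solve a·Δx + b·Δy = Δh: det = (-270)·(-85) − (-45)·(-145) = 16425.
∂h/∂x = [(-0.23)·(-85) − (-0.20)·(-145)] / 16425 = -0.0005753
∂h/∂y = [(-270)·(-0.20) − (-45)·(-0.23)] / 16425 = +0.002658
h(500, -10) = 115.45 + (-0.0005753)·(215) + (+0.002658)·(-385) = 115.45 -0.124 -1.023 = 114.303 m.

114.3 m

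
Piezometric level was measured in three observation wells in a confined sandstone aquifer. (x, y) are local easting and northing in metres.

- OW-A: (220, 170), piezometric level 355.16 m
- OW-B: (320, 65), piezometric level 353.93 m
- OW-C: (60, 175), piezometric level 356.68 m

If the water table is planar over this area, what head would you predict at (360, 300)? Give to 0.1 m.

354.2 m

With h = a·x + b·y + c and OW-A as origin, the differences give:
  100·a + (-105)·b = -1.23
  (-160)·a + 5·b = +1.52
Eliminate b (×5 and ×(-105), subtract): -16300·a = 153.450 → a = ∂h/∂x = -0.009414
Back-substitute: b = ∂h/∂y = +0.002748.
h(360, 300) = 355.16 + (-0.009414)·(140) + (+0.002748)·(130) = 355.16 -1.318 +0.357 = 354.199 m.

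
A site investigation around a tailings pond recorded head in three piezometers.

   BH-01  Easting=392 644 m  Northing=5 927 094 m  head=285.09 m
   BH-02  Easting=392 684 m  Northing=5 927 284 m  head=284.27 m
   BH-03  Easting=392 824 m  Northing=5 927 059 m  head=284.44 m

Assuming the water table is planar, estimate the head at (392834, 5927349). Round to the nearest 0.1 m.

Three-point gradient (reference BH-01): Δ to BH-02 = (40, 190, -0.82), Δ to BH-03 = (180, -35, -0.65).
∂h/∂x = -0.004275, ∂h/∂y = -0.003416 (det = -35600).
h(392834, 5927349) = 285.09 + (-0.004275)·(190) + (-0.003416)·(255) = 285.09 -0.812 -0.871 = 283.407 m.

283.4 m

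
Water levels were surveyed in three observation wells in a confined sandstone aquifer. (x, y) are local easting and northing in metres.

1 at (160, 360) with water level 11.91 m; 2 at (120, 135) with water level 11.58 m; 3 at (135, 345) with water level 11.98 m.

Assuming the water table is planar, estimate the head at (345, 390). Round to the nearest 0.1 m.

Differences from 1: to 2 (Δx, Δy, Δh) = (-40, -225, -0.33); to 3 = (-25, -15, +0.07).
Solve a·Δx + b·Δy = Δh: det = (-40)·(-15) − (-25)·(-225) = -5025.
∂h/∂x = [(-0.33)·(-15) − (+0.07)·(-225)] / -5025 = -0.004119
∂h/∂y = [(-40)·(+0.07) − (-25)·(-0.33)] / -5025 = +0.002199
h(345, 390) = 11.91 + (-0.004119)·(185) + (+0.002199)·(30) = 11.91 -0.762 +0.066 = 11.214 m.

11.2 m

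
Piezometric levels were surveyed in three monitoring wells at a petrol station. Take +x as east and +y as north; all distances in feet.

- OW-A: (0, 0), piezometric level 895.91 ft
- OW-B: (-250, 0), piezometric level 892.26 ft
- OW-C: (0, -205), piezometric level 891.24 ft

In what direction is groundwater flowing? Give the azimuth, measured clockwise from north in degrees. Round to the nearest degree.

213°

∂h/∂x = (892.26 − 895.91) / (-250 − 0) = +0.01460
∂h/∂y = (891.24 − 895.91) / (-205 − 0) = +0.02278
Flow direction (−∇h) has components (-0.01460 E, -0.02278 N).
Azimuth = atan2(E, N) = atan2(-0.01460, -0.02278) = 212.7° ≈ 213°.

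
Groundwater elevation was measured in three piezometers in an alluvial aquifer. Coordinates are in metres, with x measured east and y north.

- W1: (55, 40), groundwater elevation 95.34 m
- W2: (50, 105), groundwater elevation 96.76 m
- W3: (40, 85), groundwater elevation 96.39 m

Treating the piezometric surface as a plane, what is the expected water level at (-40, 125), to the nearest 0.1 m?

With h = a·x + b·y + c and W1 as origin, the differences give:
  (-5)·a + 65·b = +1.42
  (-15)·a + 45·b = +1.05
Eliminate b (×45 and ×65, subtract): 750·a = -4.350 → a = ∂h/∂x = -0.005800
Back-substitute: b = ∂h/∂y = +0.02140.
h(-40, 125) = 95.34 + (-0.005800)·(-95) + (+0.02140)·(85) = 95.34 +0.551 +1.819 = 97.710 m.

97.7 m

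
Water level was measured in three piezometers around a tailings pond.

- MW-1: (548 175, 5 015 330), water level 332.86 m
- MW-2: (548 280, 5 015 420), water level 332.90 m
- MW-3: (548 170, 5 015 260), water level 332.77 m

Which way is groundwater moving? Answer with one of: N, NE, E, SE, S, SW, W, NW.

Taking MW-1 as reference: MW-2−MW-1 = (105, 90, +0.04); MW-3−MW-1 = (-5, -70, -0.09).
Determinant of the coordinate differences = 105·(-70) − (-5)·90 = -6900.
∂h/∂x = [(+0.04)·(-70) − (-0.09)·90] / -6900 = -0.0007681
∂h/∂y = [105·(-0.09) − (-5)·(+0.04)] / -6900 = +0.001341
Flow = −∇h = (+0.0007681 east, -0.001341 north), which points southeast.

SE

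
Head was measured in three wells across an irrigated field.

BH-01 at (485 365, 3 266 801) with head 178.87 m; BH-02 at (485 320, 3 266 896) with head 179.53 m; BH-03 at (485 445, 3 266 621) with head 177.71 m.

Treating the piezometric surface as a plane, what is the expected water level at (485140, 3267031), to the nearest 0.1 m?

Three-point gradient (reference BH-01): Δ to BH-02 = (-45, 95, +0.66), Δ to BH-03 = (80, -180, -1.16).
∂h/∂x = -0.01720, ∂h/∂y = -0.001200 (det = 500).
h(485140, 3267031) = 178.87 + (-0.01720)·(-225) + (-0.001200)·(230) = 178.87 +3.870 -0.276 = 182.464 m.

182.5 m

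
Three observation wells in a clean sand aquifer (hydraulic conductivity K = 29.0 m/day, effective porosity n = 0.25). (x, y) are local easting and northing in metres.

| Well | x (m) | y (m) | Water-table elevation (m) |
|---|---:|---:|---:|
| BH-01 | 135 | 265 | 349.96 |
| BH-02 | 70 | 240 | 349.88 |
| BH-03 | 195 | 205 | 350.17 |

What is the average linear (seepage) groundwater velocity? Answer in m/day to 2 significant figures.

0.29 m/day

Three-point gradient (reference BH-01): Δ to BH-02 = (-65, -25, -0.08), Δ to BH-03 = (60, -60, +0.21).
∂h/∂x = +0.001861, ∂h/∂y = -0.001639 (det = 5400).
|∇h| = √(0.001861² + -0.001639²) = 0.00248
Seepage velocity v = K·i/n = 29.0 × 0.00248 / 0.25 = 0.2877 m/day.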